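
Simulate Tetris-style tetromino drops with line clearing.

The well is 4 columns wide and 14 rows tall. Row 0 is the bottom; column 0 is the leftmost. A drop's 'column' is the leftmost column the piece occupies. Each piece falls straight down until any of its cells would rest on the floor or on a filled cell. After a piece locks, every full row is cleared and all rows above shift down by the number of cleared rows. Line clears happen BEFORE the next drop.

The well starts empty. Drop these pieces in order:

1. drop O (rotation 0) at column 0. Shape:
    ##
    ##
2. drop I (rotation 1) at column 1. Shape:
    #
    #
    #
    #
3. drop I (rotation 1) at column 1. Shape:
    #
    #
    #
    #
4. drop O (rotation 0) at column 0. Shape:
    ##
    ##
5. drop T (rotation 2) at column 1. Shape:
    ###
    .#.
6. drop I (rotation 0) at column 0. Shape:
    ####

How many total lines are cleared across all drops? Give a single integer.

Drop 1: O rot0 at col 0 lands with bottom-row=0; cleared 0 line(s) (total 0); column heights now [2 2 0 0], max=2
Drop 2: I rot1 at col 1 lands with bottom-row=2; cleared 0 line(s) (total 0); column heights now [2 6 0 0], max=6
Drop 3: I rot1 at col 1 lands with bottom-row=6; cleared 0 line(s) (total 0); column heights now [2 10 0 0], max=10
Drop 4: O rot0 at col 0 lands with bottom-row=10; cleared 0 line(s) (total 0); column heights now [12 12 0 0], max=12
Drop 5: T rot2 at col 1 lands with bottom-row=11; cleared 0 line(s) (total 0); column heights now [12 13 13 13], max=13
Drop 6: I rot0 at col 0 lands with bottom-row=13; cleared 1 line(s) (total 1); column heights now [12 13 13 13], max=13

Answer: 1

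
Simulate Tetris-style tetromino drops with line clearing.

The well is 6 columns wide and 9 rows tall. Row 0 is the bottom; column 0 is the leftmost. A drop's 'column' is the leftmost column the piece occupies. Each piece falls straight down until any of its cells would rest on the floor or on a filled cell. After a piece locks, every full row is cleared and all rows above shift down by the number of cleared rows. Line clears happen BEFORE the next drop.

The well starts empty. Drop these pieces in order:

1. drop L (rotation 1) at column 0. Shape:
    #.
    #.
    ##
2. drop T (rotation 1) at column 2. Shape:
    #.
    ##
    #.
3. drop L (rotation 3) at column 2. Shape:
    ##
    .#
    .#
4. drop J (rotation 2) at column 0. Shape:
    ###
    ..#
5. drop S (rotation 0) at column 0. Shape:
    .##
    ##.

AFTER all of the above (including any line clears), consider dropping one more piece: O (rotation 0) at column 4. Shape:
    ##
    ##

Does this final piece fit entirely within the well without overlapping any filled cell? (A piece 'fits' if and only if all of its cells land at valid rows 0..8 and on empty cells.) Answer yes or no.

Answer: yes

Derivation:
Drop 1: L rot1 at col 0 lands with bottom-row=0; cleared 0 line(s) (total 0); column heights now [3 1 0 0 0 0], max=3
Drop 2: T rot1 at col 2 lands with bottom-row=0; cleared 0 line(s) (total 0); column heights now [3 1 3 2 0 0], max=3
Drop 3: L rot3 at col 2 lands with bottom-row=2; cleared 0 line(s) (total 0); column heights now [3 1 5 5 0 0], max=5
Drop 4: J rot2 at col 0 lands with bottom-row=5; cleared 0 line(s) (total 0); column heights now [7 7 7 5 0 0], max=7
Drop 5: S rot0 at col 0 lands with bottom-row=7; cleared 0 line(s) (total 0); column heights now [8 9 9 5 0 0], max=9
Test piece O rot0 at col 4 (width 2): heights before test = [8 9 9 5 0 0]; fits = True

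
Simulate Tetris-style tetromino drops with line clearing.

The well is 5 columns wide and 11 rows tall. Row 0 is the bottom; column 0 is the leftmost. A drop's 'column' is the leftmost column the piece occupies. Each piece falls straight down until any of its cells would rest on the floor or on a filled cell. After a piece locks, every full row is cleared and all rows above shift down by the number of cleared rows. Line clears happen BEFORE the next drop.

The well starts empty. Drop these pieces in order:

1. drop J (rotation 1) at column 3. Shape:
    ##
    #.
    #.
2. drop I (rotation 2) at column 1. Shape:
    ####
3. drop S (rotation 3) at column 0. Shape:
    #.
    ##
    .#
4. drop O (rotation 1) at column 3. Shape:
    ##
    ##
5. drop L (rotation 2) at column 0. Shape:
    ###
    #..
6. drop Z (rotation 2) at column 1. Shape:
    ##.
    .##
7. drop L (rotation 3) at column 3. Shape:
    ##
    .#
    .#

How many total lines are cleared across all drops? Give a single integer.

Answer: 0

Derivation:
Drop 1: J rot1 at col 3 lands with bottom-row=0; cleared 0 line(s) (total 0); column heights now [0 0 0 3 3], max=3
Drop 2: I rot2 at col 1 lands with bottom-row=3; cleared 0 line(s) (total 0); column heights now [0 4 4 4 4], max=4
Drop 3: S rot3 at col 0 lands with bottom-row=4; cleared 0 line(s) (total 0); column heights now [7 6 4 4 4], max=7
Drop 4: O rot1 at col 3 lands with bottom-row=4; cleared 0 line(s) (total 0); column heights now [7 6 4 6 6], max=7
Drop 5: L rot2 at col 0 lands with bottom-row=7; cleared 0 line(s) (total 0); column heights now [9 9 9 6 6], max=9
Drop 6: Z rot2 at col 1 lands with bottom-row=9; cleared 0 line(s) (total 0); column heights now [9 11 11 10 6], max=11
Drop 7: L rot3 at col 3 lands with bottom-row=8; cleared 0 line(s) (total 0); column heights now [9 11 11 11 11], max=11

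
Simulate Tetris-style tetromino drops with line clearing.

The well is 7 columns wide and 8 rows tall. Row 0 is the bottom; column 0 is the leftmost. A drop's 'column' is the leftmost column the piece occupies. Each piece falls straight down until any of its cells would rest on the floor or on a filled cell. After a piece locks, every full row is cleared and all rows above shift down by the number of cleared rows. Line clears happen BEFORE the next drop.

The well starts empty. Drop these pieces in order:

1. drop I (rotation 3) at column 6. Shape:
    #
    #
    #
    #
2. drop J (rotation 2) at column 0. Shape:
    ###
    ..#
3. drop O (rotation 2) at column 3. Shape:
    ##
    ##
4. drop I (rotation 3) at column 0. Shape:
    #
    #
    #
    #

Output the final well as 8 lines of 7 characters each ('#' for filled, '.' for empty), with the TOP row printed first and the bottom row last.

Drop 1: I rot3 at col 6 lands with bottom-row=0; cleared 0 line(s) (total 0); column heights now [0 0 0 0 0 0 4], max=4
Drop 2: J rot2 at col 0 lands with bottom-row=0; cleared 0 line(s) (total 0); column heights now [2 2 2 0 0 0 4], max=4
Drop 3: O rot2 at col 3 lands with bottom-row=0; cleared 0 line(s) (total 0); column heights now [2 2 2 2 2 0 4], max=4
Drop 4: I rot3 at col 0 lands with bottom-row=2; cleared 0 line(s) (total 0); column heights now [6 2 2 2 2 0 4], max=6

Answer: .......
.......
#......
#......
#.....#
#.....#
#####.#
..###.#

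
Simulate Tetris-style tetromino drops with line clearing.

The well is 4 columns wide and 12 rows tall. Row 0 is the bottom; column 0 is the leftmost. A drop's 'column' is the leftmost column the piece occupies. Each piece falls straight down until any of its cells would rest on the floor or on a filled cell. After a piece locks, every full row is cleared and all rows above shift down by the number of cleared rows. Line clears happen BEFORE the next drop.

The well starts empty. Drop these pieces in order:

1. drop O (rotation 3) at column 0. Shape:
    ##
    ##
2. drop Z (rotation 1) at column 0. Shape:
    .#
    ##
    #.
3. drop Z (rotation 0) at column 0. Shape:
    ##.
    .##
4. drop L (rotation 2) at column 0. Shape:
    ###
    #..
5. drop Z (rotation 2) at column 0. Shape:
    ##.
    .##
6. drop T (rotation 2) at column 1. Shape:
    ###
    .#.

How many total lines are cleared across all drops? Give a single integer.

Drop 1: O rot3 at col 0 lands with bottom-row=0; cleared 0 line(s) (total 0); column heights now [2 2 0 0], max=2
Drop 2: Z rot1 at col 0 lands with bottom-row=2; cleared 0 line(s) (total 0); column heights now [4 5 0 0], max=5
Drop 3: Z rot0 at col 0 lands with bottom-row=5; cleared 0 line(s) (total 0); column heights now [7 7 6 0], max=7
Drop 4: L rot2 at col 0 lands with bottom-row=7; cleared 0 line(s) (total 0); column heights now [9 9 9 0], max=9
Drop 5: Z rot2 at col 0 lands with bottom-row=9; cleared 0 line(s) (total 0); column heights now [11 11 10 0], max=11
Drop 6: T rot2 at col 1 lands with bottom-row=10; cleared 0 line(s) (total 0); column heights now [11 12 12 12], max=12

Answer: 0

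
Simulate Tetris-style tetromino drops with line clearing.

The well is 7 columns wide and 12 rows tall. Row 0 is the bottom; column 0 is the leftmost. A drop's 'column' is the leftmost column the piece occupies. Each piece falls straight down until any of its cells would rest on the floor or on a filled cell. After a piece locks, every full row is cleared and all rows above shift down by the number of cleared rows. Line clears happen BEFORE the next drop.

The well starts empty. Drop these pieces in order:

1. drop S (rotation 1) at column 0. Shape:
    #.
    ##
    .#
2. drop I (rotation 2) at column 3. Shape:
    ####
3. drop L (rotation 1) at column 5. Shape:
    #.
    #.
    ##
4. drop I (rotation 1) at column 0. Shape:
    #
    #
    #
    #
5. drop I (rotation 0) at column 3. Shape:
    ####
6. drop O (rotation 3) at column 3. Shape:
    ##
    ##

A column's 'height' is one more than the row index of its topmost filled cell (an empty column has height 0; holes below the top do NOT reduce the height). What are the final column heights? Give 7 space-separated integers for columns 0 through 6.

Drop 1: S rot1 at col 0 lands with bottom-row=0; cleared 0 line(s) (total 0); column heights now [3 2 0 0 0 0 0], max=3
Drop 2: I rot2 at col 3 lands with bottom-row=0; cleared 0 line(s) (total 0); column heights now [3 2 0 1 1 1 1], max=3
Drop 3: L rot1 at col 5 lands with bottom-row=1; cleared 0 line(s) (total 0); column heights now [3 2 0 1 1 4 2], max=4
Drop 4: I rot1 at col 0 lands with bottom-row=3; cleared 0 line(s) (total 0); column heights now [7 2 0 1 1 4 2], max=7
Drop 5: I rot0 at col 3 lands with bottom-row=4; cleared 0 line(s) (total 0); column heights now [7 2 0 5 5 5 5], max=7
Drop 6: O rot3 at col 3 lands with bottom-row=5; cleared 0 line(s) (total 0); column heights now [7 2 0 7 7 5 5], max=7

Answer: 7 2 0 7 7 5 5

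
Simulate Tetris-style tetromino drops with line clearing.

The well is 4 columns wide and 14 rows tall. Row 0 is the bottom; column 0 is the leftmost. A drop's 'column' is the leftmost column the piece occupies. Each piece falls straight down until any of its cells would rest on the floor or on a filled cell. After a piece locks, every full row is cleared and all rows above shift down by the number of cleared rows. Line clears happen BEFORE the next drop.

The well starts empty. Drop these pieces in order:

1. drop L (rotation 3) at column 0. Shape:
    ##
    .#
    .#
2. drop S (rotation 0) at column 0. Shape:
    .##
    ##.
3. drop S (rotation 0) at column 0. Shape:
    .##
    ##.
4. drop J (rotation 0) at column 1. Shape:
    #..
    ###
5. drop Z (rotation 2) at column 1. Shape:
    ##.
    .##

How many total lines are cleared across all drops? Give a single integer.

Answer: 0

Derivation:
Drop 1: L rot3 at col 0 lands with bottom-row=0; cleared 0 line(s) (total 0); column heights now [3 3 0 0], max=3
Drop 2: S rot0 at col 0 lands with bottom-row=3; cleared 0 line(s) (total 0); column heights now [4 5 5 0], max=5
Drop 3: S rot0 at col 0 lands with bottom-row=5; cleared 0 line(s) (total 0); column heights now [6 7 7 0], max=7
Drop 4: J rot0 at col 1 lands with bottom-row=7; cleared 0 line(s) (total 0); column heights now [6 9 8 8], max=9
Drop 5: Z rot2 at col 1 lands with bottom-row=8; cleared 0 line(s) (total 0); column heights now [6 10 10 9], max=10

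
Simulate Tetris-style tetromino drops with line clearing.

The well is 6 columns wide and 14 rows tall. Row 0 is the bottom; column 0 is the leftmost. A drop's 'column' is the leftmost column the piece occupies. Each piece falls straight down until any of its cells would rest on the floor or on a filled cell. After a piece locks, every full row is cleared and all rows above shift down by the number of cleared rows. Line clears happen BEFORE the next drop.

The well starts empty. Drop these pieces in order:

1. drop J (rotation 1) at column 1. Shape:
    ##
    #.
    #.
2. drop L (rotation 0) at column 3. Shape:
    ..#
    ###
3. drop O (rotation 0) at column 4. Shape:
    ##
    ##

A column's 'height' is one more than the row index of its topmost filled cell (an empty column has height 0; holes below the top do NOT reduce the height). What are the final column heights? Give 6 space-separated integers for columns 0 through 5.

Answer: 0 3 3 1 4 4

Derivation:
Drop 1: J rot1 at col 1 lands with bottom-row=0; cleared 0 line(s) (total 0); column heights now [0 3 3 0 0 0], max=3
Drop 2: L rot0 at col 3 lands with bottom-row=0; cleared 0 line(s) (total 0); column heights now [0 3 3 1 1 2], max=3
Drop 3: O rot0 at col 4 lands with bottom-row=2; cleared 0 line(s) (total 0); column heights now [0 3 3 1 4 4], max=4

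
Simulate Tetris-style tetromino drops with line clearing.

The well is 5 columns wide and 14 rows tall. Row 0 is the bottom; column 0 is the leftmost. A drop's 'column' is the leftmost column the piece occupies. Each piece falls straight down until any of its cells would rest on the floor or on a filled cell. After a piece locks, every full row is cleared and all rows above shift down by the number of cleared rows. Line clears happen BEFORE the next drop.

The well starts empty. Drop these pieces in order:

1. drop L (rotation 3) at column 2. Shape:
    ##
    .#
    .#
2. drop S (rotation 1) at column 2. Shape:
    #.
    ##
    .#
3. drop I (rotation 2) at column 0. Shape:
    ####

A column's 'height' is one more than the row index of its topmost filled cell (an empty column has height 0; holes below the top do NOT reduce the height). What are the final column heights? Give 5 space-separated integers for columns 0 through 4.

Drop 1: L rot3 at col 2 lands with bottom-row=0; cleared 0 line(s) (total 0); column heights now [0 0 3 3 0], max=3
Drop 2: S rot1 at col 2 lands with bottom-row=3; cleared 0 line(s) (total 0); column heights now [0 0 6 5 0], max=6
Drop 3: I rot2 at col 0 lands with bottom-row=6; cleared 0 line(s) (total 0); column heights now [7 7 7 7 0], max=7

Answer: 7 7 7 7 0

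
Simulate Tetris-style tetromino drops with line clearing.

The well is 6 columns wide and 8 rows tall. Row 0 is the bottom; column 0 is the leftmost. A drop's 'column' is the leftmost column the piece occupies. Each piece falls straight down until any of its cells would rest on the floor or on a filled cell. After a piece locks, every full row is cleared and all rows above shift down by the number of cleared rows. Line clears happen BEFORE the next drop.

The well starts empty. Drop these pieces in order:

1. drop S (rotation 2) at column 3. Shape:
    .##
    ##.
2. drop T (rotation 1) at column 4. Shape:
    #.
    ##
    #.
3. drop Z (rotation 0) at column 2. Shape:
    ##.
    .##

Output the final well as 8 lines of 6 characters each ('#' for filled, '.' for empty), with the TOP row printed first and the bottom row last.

Answer: ......
..##..
...##.
....#.
....##
....#.
....##
...##.

Derivation:
Drop 1: S rot2 at col 3 lands with bottom-row=0; cleared 0 line(s) (total 0); column heights now [0 0 0 1 2 2], max=2
Drop 2: T rot1 at col 4 lands with bottom-row=2; cleared 0 line(s) (total 0); column heights now [0 0 0 1 5 4], max=5
Drop 3: Z rot0 at col 2 lands with bottom-row=5; cleared 0 line(s) (total 0); column heights now [0 0 7 7 6 4], max=7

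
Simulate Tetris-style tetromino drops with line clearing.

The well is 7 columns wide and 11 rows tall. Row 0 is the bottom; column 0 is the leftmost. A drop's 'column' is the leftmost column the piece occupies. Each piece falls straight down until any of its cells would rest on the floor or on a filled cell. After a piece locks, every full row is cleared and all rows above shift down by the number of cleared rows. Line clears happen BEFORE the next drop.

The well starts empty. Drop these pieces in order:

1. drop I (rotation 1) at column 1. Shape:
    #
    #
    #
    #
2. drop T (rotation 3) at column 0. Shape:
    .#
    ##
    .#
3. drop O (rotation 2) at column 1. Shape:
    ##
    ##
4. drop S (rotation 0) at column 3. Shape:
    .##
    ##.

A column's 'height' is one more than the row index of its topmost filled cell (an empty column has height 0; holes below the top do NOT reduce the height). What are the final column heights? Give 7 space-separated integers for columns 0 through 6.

Answer: 6 9 9 1 2 2 0

Derivation:
Drop 1: I rot1 at col 1 lands with bottom-row=0; cleared 0 line(s) (total 0); column heights now [0 4 0 0 0 0 0], max=4
Drop 2: T rot3 at col 0 lands with bottom-row=4; cleared 0 line(s) (total 0); column heights now [6 7 0 0 0 0 0], max=7
Drop 3: O rot2 at col 1 lands with bottom-row=7; cleared 0 line(s) (total 0); column heights now [6 9 9 0 0 0 0], max=9
Drop 4: S rot0 at col 3 lands with bottom-row=0; cleared 0 line(s) (total 0); column heights now [6 9 9 1 2 2 0], max=9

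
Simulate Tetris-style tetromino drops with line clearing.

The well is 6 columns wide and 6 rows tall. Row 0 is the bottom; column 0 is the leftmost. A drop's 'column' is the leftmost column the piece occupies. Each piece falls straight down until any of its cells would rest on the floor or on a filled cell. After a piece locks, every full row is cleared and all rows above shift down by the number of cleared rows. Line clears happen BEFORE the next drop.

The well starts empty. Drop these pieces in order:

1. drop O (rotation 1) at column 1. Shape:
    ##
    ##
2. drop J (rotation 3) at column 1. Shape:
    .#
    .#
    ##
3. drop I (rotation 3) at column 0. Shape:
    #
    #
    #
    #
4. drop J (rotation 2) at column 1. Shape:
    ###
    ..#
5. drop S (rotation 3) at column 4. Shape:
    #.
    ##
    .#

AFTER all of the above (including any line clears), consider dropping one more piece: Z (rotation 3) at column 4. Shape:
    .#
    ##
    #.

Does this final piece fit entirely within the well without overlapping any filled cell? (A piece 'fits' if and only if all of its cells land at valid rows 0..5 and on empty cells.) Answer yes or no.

Drop 1: O rot1 at col 1 lands with bottom-row=0; cleared 0 line(s) (total 0); column heights now [0 2 2 0 0 0], max=2
Drop 2: J rot3 at col 1 lands with bottom-row=2; cleared 0 line(s) (total 0); column heights now [0 3 5 0 0 0], max=5
Drop 3: I rot3 at col 0 lands with bottom-row=0; cleared 0 line(s) (total 0); column heights now [4 3 5 0 0 0], max=5
Drop 4: J rot2 at col 1 lands with bottom-row=4; cleared 0 line(s) (total 0); column heights now [4 6 6 6 0 0], max=6
Drop 5: S rot3 at col 4 lands with bottom-row=0; cleared 0 line(s) (total 0); column heights now [4 6 6 6 3 2], max=6
Test piece Z rot3 at col 4 (width 2): heights before test = [4 6 6 6 3 2]; fits = True

Answer: yes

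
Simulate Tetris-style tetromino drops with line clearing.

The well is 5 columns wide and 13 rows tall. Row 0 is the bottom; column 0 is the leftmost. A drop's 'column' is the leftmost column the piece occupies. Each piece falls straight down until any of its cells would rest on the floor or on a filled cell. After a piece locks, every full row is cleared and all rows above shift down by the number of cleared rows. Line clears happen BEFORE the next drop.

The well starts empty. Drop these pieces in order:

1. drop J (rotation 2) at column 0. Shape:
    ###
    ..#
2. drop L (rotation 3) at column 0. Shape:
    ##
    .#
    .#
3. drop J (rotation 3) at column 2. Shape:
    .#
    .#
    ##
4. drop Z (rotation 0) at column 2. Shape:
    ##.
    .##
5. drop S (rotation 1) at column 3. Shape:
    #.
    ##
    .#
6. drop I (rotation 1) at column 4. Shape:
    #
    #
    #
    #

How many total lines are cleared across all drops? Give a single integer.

Answer: 0

Derivation:
Drop 1: J rot2 at col 0 lands with bottom-row=0; cleared 0 line(s) (total 0); column heights now [2 2 2 0 0], max=2
Drop 2: L rot3 at col 0 lands with bottom-row=2; cleared 0 line(s) (total 0); column heights now [5 5 2 0 0], max=5
Drop 3: J rot3 at col 2 lands with bottom-row=2; cleared 0 line(s) (total 0); column heights now [5 5 3 5 0], max=5
Drop 4: Z rot0 at col 2 lands with bottom-row=5; cleared 0 line(s) (total 0); column heights now [5 5 7 7 6], max=7
Drop 5: S rot1 at col 3 lands with bottom-row=6; cleared 0 line(s) (total 0); column heights now [5 5 7 9 8], max=9
Drop 6: I rot1 at col 4 lands with bottom-row=8; cleared 0 line(s) (total 0); column heights now [5 5 7 9 12], max=12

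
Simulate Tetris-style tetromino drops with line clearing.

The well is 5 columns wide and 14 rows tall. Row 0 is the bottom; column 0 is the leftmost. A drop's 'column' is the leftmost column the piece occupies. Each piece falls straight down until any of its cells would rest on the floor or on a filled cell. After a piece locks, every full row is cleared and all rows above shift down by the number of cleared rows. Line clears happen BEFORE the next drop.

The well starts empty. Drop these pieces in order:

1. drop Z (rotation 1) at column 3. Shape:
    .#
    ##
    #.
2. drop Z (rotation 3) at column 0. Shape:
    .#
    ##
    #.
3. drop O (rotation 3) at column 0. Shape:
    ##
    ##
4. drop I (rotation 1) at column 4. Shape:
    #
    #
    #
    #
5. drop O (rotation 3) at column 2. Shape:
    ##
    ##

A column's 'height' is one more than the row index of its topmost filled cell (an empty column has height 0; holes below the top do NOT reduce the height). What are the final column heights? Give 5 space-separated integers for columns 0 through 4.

Answer: 4 4 3 3 6

Derivation:
Drop 1: Z rot1 at col 3 lands with bottom-row=0; cleared 0 line(s) (total 0); column heights now [0 0 0 2 3], max=3
Drop 2: Z rot3 at col 0 lands with bottom-row=0; cleared 0 line(s) (total 0); column heights now [2 3 0 2 3], max=3
Drop 3: O rot3 at col 0 lands with bottom-row=3; cleared 0 line(s) (total 0); column heights now [5 5 0 2 3], max=5
Drop 4: I rot1 at col 4 lands with bottom-row=3; cleared 0 line(s) (total 0); column heights now [5 5 0 2 7], max=7
Drop 5: O rot3 at col 2 lands with bottom-row=2; cleared 1 line(s) (total 1); column heights now [4 4 3 3 6], max=6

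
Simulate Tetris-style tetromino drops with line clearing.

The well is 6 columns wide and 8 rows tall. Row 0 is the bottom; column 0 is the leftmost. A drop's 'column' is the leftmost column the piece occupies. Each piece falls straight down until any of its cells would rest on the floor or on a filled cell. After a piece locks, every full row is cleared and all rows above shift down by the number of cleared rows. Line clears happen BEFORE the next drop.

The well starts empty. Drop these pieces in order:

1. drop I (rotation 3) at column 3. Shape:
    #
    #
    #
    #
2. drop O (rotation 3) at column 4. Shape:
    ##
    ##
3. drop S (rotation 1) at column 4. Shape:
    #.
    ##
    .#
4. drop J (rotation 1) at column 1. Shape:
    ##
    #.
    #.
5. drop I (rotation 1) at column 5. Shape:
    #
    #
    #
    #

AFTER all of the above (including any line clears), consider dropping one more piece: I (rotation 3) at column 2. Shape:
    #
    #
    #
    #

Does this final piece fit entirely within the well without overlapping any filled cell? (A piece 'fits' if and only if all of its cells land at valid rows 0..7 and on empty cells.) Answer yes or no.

Answer: yes

Derivation:
Drop 1: I rot3 at col 3 lands with bottom-row=0; cleared 0 line(s) (total 0); column heights now [0 0 0 4 0 0], max=4
Drop 2: O rot3 at col 4 lands with bottom-row=0; cleared 0 line(s) (total 0); column heights now [0 0 0 4 2 2], max=4
Drop 3: S rot1 at col 4 lands with bottom-row=2; cleared 0 line(s) (total 0); column heights now [0 0 0 4 5 4], max=5
Drop 4: J rot1 at col 1 lands with bottom-row=0; cleared 0 line(s) (total 0); column heights now [0 3 3 4 5 4], max=5
Drop 5: I rot1 at col 5 lands with bottom-row=4; cleared 0 line(s) (total 0); column heights now [0 3 3 4 5 8], max=8
Test piece I rot3 at col 2 (width 1): heights before test = [0 3 3 4 5 8]; fits = True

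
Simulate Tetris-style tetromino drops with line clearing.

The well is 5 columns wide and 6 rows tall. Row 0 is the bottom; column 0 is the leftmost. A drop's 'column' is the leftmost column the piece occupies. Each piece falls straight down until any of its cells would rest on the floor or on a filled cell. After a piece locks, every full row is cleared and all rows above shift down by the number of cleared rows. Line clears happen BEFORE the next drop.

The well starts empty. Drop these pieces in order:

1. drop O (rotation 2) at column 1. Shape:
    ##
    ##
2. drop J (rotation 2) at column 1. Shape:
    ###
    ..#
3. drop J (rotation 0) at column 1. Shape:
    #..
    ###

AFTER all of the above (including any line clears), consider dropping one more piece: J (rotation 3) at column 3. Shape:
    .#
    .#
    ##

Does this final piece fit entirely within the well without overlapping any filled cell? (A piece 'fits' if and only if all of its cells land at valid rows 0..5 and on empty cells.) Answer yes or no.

Drop 1: O rot2 at col 1 lands with bottom-row=0; cleared 0 line(s) (total 0); column heights now [0 2 2 0 0], max=2
Drop 2: J rot2 at col 1 lands with bottom-row=1; cleared 0 line(s) (total 0); column heights now [0 3 3 3 0], max=3
Drop 3: J rot0 at col 1 lands with bottom-row=3; cleared 0 line(s) (total 0); column heights now [0 5 4 4 0], max=5
Test piece J rot3 at col 3 (width 2): heights before test = [0 5 4 4 0]; fits = False

Answer: no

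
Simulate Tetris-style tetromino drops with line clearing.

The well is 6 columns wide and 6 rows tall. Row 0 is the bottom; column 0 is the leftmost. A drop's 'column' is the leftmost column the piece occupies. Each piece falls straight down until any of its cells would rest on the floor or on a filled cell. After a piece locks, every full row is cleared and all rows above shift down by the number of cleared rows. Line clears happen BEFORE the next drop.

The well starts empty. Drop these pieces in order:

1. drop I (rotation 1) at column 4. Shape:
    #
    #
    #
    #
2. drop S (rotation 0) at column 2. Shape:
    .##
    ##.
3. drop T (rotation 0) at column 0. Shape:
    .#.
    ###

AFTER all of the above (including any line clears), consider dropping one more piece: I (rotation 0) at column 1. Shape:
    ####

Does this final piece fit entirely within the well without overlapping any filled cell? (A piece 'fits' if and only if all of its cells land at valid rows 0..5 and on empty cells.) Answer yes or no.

Drop 1: I rot1 at col 4 lands with bottom-row=0; cleared 0 line(s) (total 0); column heights now [0 0 0 0 4 0], max=4
Drop 2: S rot0 at col 2 lands with bottom-row=3; cleared 0 line(s) (total 0); column heights now [0 0 4 5 5 0], max=5
Drop 3: T rot0 at col 0 lands with bottom-row=4; cleared 0 line(s) (total 0); column heights now [5 6 5 5 5 0], max=6
Test piece I rot0 at col 1 (width 4): heights before test = [5 6 5 5 5 0]; fits = False

Answer: no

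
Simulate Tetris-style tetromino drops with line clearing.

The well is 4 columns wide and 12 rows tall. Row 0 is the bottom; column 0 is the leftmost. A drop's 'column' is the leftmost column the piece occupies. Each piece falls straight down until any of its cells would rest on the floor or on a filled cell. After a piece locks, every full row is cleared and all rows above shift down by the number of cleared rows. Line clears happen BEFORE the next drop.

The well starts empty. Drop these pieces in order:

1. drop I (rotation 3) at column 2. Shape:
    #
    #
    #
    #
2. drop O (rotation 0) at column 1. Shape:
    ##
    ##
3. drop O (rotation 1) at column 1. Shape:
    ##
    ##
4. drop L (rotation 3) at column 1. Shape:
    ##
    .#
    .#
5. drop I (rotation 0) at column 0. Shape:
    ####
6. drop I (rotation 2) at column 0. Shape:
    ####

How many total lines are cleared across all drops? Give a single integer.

Answer: 2

Derivation:
Drop 1: I rot3 at col 2 lands with bottom-row=0; cleared 0 line(s) (total 0); column heights now [0 0 4 0], max=4
Drop 2: O rot0 at col 1 lands with bottom-row=4; cleared 0 line(s) (total 0); column heights now [0 6 6 0], max=6
Drop 3: O rot1 at col 1 lands with bottom-row=6; cleared 0 line(s) (total 0); column heights now [0 8 8 0], max=8
Drop 4: L rot3 at col 1 lands with bottom-row=8; cleared 0 line(s) (total 0); column heights now [0 11 11 0], max=11
Drop 5: I rot0 at col 0 lands with bottom-row=11; cleared 1 line(s) (total 1); column heights now [0 11 11 0], max=11
Drop 6: I rot2 at col 0 lands with bottom-row=11; cleared 1 line(s) (total 2); column heights now [0 11 11 0], max=11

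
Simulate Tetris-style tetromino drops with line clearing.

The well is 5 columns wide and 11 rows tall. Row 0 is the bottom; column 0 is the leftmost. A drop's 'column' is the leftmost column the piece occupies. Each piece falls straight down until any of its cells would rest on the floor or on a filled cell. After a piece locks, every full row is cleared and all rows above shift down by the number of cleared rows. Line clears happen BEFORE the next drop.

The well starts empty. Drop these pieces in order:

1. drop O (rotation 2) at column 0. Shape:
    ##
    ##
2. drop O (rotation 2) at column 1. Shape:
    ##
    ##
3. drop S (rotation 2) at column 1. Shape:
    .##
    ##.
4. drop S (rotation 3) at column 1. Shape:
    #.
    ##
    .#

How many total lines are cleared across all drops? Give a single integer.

Answer: 0

Derivation:
Drop 1: O rot2 at col 0 lands with bottom-row=0; cleared 0 line(s) (total 0); column heights now [2 2 0 0 0], max=2
Drop 2: O rot2 at col 1 lands with bottom-row=2; cleared 0 line(s) (total 0); column heights now [2 4 4 0 0], max=4
Drop 3: S rot2 at col 1 lands with bottom-row=4; cleared 0 line(s) (total 0); column heights now [2 5 6 6 0], max=6
Drop 4: S rot3 at col 1 lands with bottom-row=6; cleared 0 line(s) (total 0); column heights now [2 9 8 6 0], max=9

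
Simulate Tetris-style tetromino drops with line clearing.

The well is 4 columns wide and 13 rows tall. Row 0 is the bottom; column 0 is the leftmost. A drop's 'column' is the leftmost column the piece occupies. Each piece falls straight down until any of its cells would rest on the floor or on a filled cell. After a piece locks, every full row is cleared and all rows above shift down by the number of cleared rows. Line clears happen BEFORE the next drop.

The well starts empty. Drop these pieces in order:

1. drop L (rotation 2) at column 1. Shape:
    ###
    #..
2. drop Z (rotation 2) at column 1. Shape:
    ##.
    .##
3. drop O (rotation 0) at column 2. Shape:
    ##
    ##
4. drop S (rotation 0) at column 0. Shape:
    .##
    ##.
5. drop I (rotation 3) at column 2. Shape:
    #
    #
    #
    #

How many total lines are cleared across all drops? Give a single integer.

Answer: 1

Derivation:
Drop 1: L rot2 at col 1 lands with bottom-row=0; cleared 0 line(s) (total 0); column heights now [0 2 2 2], max=2
Drop 2: Z rot2 at col 1 lands with bottom-row=2; cleared 0 line(s) (total 0); column heights now [0 4 4 3], max=4
Drop 3: O rot0 at col 2 lands with bottom-row=4; cleared 0 line(s) (total 0); column heights now [0 4 6 6], max=6
Drop 4: S rot0 at col 0 lands with bottom-row=5; cleared 1 line(s) (total 1); column heights now [0 6 6 5], max=6
Drop 5: I rot3 at col 2 lands with bottom-row=6; cleared 0 line(s) (total 1); column heights now [0 6 10 5], max=10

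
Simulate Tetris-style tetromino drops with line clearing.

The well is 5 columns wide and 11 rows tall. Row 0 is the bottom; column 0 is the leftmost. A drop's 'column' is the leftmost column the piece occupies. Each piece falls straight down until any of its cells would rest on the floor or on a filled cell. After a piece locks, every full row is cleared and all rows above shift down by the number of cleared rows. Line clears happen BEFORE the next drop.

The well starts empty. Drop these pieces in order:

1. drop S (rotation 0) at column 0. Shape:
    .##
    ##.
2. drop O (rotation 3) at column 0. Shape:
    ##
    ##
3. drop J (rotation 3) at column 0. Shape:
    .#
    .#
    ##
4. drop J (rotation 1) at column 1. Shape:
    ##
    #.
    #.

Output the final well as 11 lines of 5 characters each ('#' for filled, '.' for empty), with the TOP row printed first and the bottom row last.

Drop 1: S rot0 at col 0 lands with bottom-row=0; cleared 0 line(s) (total 0); column heights now [1 2 2 0 0], max=2
Drop 2: O rot3 at col 0 lands with bottom-row=2; cleared 0 line(s) (total 0); column heights now [4 4 2 0 0], max=4
Drop 3: J rot3 at col 0 lands with bottom-row=4; cleared 0 line(s) (total 0); column heights now [5 7 2 0 0], max=7
Drop 4: J rot1 at col 1 lands with bottom-row=7; cleared 0 line(s) (total 0); column heights now [5 10 10 0 0], max=10

Answer: .....
.##..
.#...
.#...
.#...
.#...
##...
##...
##...
.##..
##...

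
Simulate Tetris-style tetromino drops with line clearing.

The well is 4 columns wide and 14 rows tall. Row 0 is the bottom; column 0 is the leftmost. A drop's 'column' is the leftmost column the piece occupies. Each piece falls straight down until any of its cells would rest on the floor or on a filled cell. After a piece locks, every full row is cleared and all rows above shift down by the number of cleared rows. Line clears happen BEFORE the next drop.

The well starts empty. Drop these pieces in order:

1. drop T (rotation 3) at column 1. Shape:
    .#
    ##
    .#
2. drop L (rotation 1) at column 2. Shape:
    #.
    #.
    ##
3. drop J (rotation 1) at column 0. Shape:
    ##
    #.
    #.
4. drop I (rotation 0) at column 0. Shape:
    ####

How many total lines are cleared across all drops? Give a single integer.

Drop 1: T rot3 at col 1 lands with bottom-row=0; cleared 0 line(s) (total 0); column heights now [0 2 3 0], max=3
Drop 2: L rot1 at col 2 lands with bottom-row=3; cleared 0 line(s) (total 0); column heights now [0 2 6 4], max=6
Drop 3: J rot1 at col 0 lands with bottom-row=0; cleared 0 line(s) (total 0); column heights now [3 3 6 4], max=6
Drop 4: I rot0 at col 0 lands with bottom-row=6; cleared 1 line(s) (total 1); column heights now [3 3 6 4], max=6

Answer: 1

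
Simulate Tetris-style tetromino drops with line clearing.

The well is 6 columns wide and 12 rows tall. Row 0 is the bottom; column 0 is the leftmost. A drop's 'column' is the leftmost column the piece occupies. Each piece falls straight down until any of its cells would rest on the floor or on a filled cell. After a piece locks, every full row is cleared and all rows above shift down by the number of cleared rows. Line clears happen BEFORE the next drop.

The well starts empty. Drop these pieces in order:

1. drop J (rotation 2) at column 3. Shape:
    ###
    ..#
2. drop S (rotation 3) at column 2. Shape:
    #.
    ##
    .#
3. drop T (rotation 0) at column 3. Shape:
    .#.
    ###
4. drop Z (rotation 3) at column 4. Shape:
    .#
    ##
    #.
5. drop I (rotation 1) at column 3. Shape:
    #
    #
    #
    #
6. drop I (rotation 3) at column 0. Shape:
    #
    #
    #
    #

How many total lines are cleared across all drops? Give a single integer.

Drop 1: J rot2 at col 3 lands with bottom-row=0; cleared 0 line(s) (total 0); column heights now [0 0 0 2 2 2], max=2
Drop 2: S rot3 at col 2 lands with bottom-row=2; cleared 0 line(s) (total 0); column heights now [0 0 5 4 2 2], max=5
Drop 3: T rot0 at col 3 lands with bottom-row=4; cleared 0 line(s) (total 0); column heights now [0 0 5 5 6 5], max=6
Drop 4: Z rot3 at col 4 lands with bottom-row=6; cleared 0 line(s) (total 0); column heights now [0 0 5 5 8 9], max=9
Drop 5: I rot1 at col 3 lands with bottom-row=5; cleared 0 line(s) (total 0); column heights now [0 0 5 9 8 9], max=9
Drop 6: I rot3 at col 0 lands with bottom-row=0; cleared 0 line(s) (total 0); column heights now [4 0 5 9 8 9], max=9

Answer: 0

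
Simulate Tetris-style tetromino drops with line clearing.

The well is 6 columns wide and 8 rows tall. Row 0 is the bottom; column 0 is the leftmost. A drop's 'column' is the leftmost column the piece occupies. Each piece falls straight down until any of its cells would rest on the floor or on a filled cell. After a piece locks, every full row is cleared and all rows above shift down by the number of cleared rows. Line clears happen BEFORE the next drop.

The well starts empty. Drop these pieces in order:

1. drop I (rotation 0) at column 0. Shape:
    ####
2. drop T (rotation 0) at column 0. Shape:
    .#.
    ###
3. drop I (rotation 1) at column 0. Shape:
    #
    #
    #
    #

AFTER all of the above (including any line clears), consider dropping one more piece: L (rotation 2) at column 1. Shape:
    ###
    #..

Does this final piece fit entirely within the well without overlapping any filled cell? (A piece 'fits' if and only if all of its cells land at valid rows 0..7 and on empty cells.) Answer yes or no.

Answer: yes

Derivation:
Drop 1: I rot0 at col 0 lands with bottom-row=0; cleared 0 line(s) (total 0); column heights now [1 1 1 1 0 0], max=1
Drop 2: T rot0 at col 0 lands with bottom-row=1; cleared 0 line(s) (total 0); column heights now [2 3 2 1 0 0], max=3
Drop 3: I rot1 at col 0 lands with bottom-row=2; cleared 0 line(s) (total 0); column heights now [6 3 2 1 0 0], max=6
Test piece L rot2 at col 1 (width 3): heights before test = [6 3 2 1 0 0]; fits = True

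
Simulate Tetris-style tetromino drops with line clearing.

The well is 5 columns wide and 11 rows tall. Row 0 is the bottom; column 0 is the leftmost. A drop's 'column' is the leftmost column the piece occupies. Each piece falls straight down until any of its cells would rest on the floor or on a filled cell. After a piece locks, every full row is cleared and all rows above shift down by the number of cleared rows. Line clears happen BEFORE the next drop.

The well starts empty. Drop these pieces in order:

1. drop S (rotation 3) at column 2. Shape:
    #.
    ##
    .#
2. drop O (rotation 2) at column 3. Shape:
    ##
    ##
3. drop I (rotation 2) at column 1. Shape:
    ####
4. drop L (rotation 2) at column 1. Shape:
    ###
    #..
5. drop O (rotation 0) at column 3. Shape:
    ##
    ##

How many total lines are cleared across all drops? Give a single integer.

Drop 1: S rot3 at col 2 lands with bottom-row=0; cleared 0 line(s) (total 0); column heights now [0 0 3 2 0], max=3
Drop 2: O rot2 at col 3 lands with bottom-row=2; cleared 0 line(s) (total 0); column heights now [0 0 3 4 4], max=4
Drop 3: I rot2 at col 1 lands with bottom-row=4; cleared 0 line(s) (total 0); column heights now [0 5 5 5 5], max=5
Drop 4: L rot2 at col 1 lands with bottom-row=5; cleared 0 line(s) (total 0); column heights now [0 7 7 7 5], max=7
Drop 5: O rot0 at col 3 lands with bottom-row=7; cleared 0 line(s) (total 0); column heights now [0 7 7 9 9], max=9

Answer: 0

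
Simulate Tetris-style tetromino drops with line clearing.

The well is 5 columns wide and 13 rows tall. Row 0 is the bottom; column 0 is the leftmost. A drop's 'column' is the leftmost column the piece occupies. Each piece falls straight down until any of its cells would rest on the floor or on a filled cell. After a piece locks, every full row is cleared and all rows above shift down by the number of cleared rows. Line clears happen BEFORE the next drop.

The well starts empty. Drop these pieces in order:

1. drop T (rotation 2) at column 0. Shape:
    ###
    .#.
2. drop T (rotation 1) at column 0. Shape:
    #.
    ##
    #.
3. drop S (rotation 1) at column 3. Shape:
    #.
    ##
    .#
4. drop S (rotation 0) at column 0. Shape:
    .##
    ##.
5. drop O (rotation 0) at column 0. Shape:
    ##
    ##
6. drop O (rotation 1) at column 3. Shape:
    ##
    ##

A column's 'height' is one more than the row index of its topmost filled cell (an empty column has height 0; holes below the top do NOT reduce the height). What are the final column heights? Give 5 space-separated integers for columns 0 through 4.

Answer: 8 8 6 4 4

Derivation:
Drop 1: T rot2 at col 0 lands with bottom-row=0; cleared 0 line(s) (total 0); column heights now [2 2 2 0 0], max=2
Drop 2: T rot1 at col 0 lands with bottom-row=2; cleared 0 line(s) (total 0); column heights now [5 4 2 0 0], max=5
Drop 3: S rot1 at col 3 lands with bottom-row=0; cleared 1 line(s) (total 1); column heights now [4 3 0 2 1], max=4
Drop 4: S rot0 at col 0 lands with bottom-row=4; cleared 0 line(s) (total 1); column heights now [5 6 6 2 1], max=6
Drop 5: O rot0 at col 0 lands with bottom-row=6; cleared 0 line(s) (total 1); column heights now [8 8 6 2 1], max=8
Drop 6: O rot1 at col 3 lands with bottom-row=2; cleared 0 line(s) (total 1); column heights now [8 8 6 4 4], max=8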